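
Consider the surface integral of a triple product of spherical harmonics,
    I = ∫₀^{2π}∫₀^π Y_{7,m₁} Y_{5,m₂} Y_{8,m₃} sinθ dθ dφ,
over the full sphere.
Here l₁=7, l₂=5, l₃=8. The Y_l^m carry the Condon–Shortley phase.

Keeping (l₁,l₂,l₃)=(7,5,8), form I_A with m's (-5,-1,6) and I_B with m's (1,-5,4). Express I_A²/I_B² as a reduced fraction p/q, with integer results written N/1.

l's match ⇒ only the (l;m) 3-j factors differ between A and B.
A: triangle coeff Δ(7,5,8) = 1/814773960; Σ_t [2,4]: t=2:+1/696729600 t=3:−1/261273600 t=4:+1/1393459200 = -1/597196800; (3j)²=77/7752 [(7 5 8; -5 -1 6)], sign=-1
B: triangle coeff Δ(7,5,8) = 1/814773960; Σ_t [0,0]: t=0:+1/298598400 = 1/298598400; (3j)²=70/4199 [(7 5 8; 1 -5 4)], sign=+1
I_A²/I_B² = (77/7752)/(70/4199) = 143/240

143/240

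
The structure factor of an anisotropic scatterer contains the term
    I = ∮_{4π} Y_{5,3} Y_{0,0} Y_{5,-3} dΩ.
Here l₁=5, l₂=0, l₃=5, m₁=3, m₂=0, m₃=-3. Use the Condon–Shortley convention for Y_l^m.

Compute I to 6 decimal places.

m-sum 0 ✓  L=10 even ✓  5≤5≤5 ✓
Π(2lᵢ+1) = 11×1×11 = 121
triangle coeff Δ(5,0,5) = 1/11
Σ_t [0,0]: t=0:+1/14400 = 1/14400
(3j)²=1/11 [(5 0 5; 0 0 0)], sign=-1
Σ_t [0,0]: t=0:+1/80640 = 1/80640
(3j)²=1/11 [(5 0 5; 3 0 -3)], sign=+1
⇒ 4πI² = 1/1
I = (-1)√(1/1/(4π)) = -0.28209479

-0.282095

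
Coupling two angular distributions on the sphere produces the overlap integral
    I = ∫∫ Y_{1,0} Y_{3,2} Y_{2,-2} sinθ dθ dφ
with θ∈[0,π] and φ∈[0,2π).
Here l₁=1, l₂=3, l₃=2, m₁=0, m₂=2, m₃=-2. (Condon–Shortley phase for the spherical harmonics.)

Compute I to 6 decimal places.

0.184674

m-sum 0 ✓  L=6 even ✓  2≤2≤4 ✓
Π(2lᵢ+1) = 3×7×5 = 105
triangle coeff Δ(1,3,2) = 1/105
Σ_t [1,1]: t=1:−1/4 = -1/4
(3j)²=3/35 [(1 3 2; 0 0 0)], sign=-1
Σ_t [1,1]: t=1:−1/24 = -1/24
(3j)²=1/21 [(1 3 2; 0 2 -2)], sign=-1
⇒ 4πI² = 3/7
I = (+1)√(3/7/(4π)) = 0.18467439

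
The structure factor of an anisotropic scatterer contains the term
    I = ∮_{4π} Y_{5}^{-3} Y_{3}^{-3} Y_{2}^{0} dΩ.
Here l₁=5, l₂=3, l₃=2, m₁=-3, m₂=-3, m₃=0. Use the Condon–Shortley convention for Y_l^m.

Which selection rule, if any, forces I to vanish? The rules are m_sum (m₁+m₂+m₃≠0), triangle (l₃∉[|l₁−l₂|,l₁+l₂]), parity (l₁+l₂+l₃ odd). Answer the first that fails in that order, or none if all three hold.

m_sum

m₁+m₂+m₃ = -3 − 3 + 0 = -6  ✗
triangle: |5−3|=2 ≤ l₃=2 ≤ 5+3=8
parity: l₁+l₂+l₃ = 10 is even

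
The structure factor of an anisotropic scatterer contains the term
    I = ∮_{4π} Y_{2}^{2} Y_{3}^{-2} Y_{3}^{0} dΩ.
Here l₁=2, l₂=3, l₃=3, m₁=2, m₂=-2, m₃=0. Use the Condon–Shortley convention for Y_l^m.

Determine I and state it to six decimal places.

m-sum 0 ✓  L=8 even ✓  1≤3≤5 ✓
Π(2lᵢ+1) = 5×7×7 = 245
triangle coeff Δ(2,3,3) = 1/3780
Σ_t [0,2]: t=0:+1/24 t=1:−1/4 t=2:+1/24 = -1/6
(3j)²=4/105 [(2 3 3; 0 0 0)], sign=+1
Σ_t [0,0]: t=0:+1/24 = 1/24
(3j)²=1/21 [(2 3 3; 2 -2 0)], sign=-1
⇒ 4πI² = 4/9
I = (-1)√(4/9/(4π)) = -0.18806319

-0.188063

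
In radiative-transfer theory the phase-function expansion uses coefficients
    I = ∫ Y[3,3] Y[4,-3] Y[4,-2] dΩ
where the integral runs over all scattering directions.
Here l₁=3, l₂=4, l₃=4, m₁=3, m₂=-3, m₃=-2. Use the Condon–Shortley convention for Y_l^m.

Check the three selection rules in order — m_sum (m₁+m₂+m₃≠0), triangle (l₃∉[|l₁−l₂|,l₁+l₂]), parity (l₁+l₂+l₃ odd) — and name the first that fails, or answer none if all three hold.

m_sum

azimuthal sum: 3 − 3 − 2 = -2  ✗
1 ≤ 4 ≤ 7 (triangle on l)
L = 3 + 4 + 4 = 11 (odd)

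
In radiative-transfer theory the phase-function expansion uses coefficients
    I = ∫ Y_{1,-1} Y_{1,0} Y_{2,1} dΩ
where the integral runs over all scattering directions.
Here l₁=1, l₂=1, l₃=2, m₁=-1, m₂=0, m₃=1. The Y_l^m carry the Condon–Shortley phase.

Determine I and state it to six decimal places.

-0.218510

Checks pass: Σm=0; 4 even; l₃=2∈[0,2].
(2·1+1)(2·1+1)(2·2+1) = 45
Δ: 0! 2! 2! / 5! → 1/30
sum: t=0:+1/1 = 1/1
3j²(1 1 2; 0 0 0) = Δ·Π!·Σ² = 2/15  (sign +1)
sum: t=0:+1/2 = 1/2
3j²(1 1 2; -1 0 1) = Δ·Π!·Σ² = 1/10  (sign -1)
combine: 4πI² = 45·2/15·1/10 = 3/5
take √, sign -1: I = -0.21850969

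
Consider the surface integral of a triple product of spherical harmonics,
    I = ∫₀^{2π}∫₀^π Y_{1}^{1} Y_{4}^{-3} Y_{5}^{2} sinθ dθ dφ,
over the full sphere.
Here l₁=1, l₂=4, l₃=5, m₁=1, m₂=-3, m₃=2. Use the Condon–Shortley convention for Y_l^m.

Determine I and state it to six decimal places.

Checks pass: Σm=0; 10 even; l₃=5∈[3,5].
(2·1+1)(2·4+1)(2·5+1) = 297
Δ: 0! 2! 8! / 11! → 1/495
sum: t=0:+1/576 = 1/576
3j²(1 4 5; 0 0 0) = Δ·Π!·Σ² = 5/99  (sign -1)
sum: t=0:+1/10080 = 1/10080
3j²(1 4 5; 1 -3 2) = Δ·Π!·Σ² = 1/165  (sign -1)
combine: 4πI² = 297·5/99·1/165 = 1/11
take √, sign +1: I = 0.08505478

0.085055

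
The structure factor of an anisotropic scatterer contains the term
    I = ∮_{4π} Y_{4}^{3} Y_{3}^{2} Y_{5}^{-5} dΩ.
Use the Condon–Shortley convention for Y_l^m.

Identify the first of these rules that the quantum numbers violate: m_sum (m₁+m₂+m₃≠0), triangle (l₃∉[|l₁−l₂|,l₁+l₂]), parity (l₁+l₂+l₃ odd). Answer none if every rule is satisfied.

m₁+m₂+m₃ = 3 + 2 − 5 = 0  ✓
triangle: |4−3|=1 ≤ l₃=5 ≤ 4+3=7  ✓
parity: l₁+l₂+l₃ = 12 is even  ✓

none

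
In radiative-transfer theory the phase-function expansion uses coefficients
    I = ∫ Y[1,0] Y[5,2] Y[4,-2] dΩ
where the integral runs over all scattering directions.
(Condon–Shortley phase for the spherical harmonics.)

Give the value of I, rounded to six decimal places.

Rules hold: Σm=0, L=10 even, 4≤4≤6.
N = 3·11·9 = 297
Δ = 2!·0!·8!/11! = 1/495
Racah Σ t=1..1: t=1:−1/576 = -1/576
⇒ 3j(1 5 4; 0 0 0)² = 5/99, sgn -1
Racah Σ t=1..1: t=1:−1/1440 = -1/1440
⇒ 3j(1 5 4; 0 2 -2)² = 7/165, sgn -1
4πI² = N·(3j₀)²·(3jₘ)² = 7/11
I = +1·√(0.636364/4π) = 0.22503380

0.225034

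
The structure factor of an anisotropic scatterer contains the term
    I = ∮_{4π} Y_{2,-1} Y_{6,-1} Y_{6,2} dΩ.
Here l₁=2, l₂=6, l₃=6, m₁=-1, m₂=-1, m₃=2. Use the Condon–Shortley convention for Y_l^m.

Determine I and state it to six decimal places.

0.088837

Checks pass: Σm=0; 14 even; l₃=6∈[4,8].
(2·2+1)(2·6+1)(2·6+1) = 845
Δ: 2! 2! 10! / 15! → 1/90090
sum: t=0:+1/69120 t=1:−1/14400 t=2:+1/69120 = -7/172800
3j²(2 6 6; 0 0 0) = Δ·Π!·Σ² = 14/715  (sign -1)
sum: t=1:−1/34560 t=2:+1/60480 = -1/80640
3j²(2 6 6; -1 -1 2) = Δ·Π!·Σ² = 6/1001  (sign -1)
combine: 4πI² = 845·14/715·6/1001 = 12/121
take √, sign +1: I = 0.08883682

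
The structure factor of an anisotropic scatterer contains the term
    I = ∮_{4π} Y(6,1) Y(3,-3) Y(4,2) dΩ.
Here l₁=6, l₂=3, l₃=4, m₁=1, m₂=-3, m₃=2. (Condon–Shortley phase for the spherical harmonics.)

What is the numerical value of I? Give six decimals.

0.000000

L=13 odd ⇒ parity kills the (l;000) factor ⇒ I = 0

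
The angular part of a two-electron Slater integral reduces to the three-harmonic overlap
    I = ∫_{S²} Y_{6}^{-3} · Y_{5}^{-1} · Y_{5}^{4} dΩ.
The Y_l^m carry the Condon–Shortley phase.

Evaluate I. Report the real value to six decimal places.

Rules hold: Σm=0, L=16 even, 1≤5≤11.
N = 13·11·11 = 1573
Δ = 6!·6!·4!/17! = 1/28588560
Racah Σ t=1..5: t=1:−1/345600 t=2:+1/13824 t=3:−1/5184 t=4:+1/13824 t=5:−1/345600 = -7/129600
⇒ 3j(6 5 5; 0 0 0)² = 80/7293, sgn +1
Racah Σ t=3..4: t=3:−1/155520 t=4:+1/138240 = 1/1244160
⇒ 3j(6 5 5; -3 -1 4)² = 3/9724, sgn -1
4πI² = N·(3j₀)²·(3jₘ)² = 20/3757
I = -1·√(0.0053234/4π) = -0.02058209

-0.020582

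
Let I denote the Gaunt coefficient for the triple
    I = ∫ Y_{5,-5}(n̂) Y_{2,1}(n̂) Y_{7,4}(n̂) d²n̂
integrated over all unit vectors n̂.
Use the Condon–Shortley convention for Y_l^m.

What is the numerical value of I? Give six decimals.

0.037585

Checks pass: Σm=0; 14 even; l₃=7∈[3,7].
(2·5+1)(2·2+1)(2·7+1) = 825
Δ: 0! 10! 4! / 15! → 1/15015
sum: t=0:+1/57600 = 1/57600
3j²(5 2 7; 0 0 0) = Δ·Π!·Σ² = 21/715  (sign -1)
sum: t=0:+1/21772800 = 1/21772800
3j²(5 2 7; -5 1 4) = Δ·Π!·Σ² = 1/1365  (sign -1)
combine: 4πI² = 825·21/715·1/1365 = 3/169
take √, sign +1: I = 0.03758481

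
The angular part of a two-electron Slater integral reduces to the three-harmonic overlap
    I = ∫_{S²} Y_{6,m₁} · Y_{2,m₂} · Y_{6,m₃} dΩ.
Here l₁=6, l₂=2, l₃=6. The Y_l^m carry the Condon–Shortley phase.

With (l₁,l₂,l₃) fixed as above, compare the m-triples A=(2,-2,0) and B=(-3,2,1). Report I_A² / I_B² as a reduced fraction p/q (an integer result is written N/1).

7/6

l's match ⇒ only the (l;m) 3-j factors differ between A and B.
A: triangle coeff Δ(6,2,6) = 1/90090; Σ_t [0,0]: t=0:+1/69120 = 1/69120; (3j)²=4/143 [(6 2 6; 2 -2 0)], sign=+1
B: triangle coeff Δ(6,2,6) = 1/90090; Σ_t [2,2]: t=2:+1/120960 = 1/120960; (3j)²=24/1001 [(6 2 6; -3 2 1)], sign=-1
I_A²/I_B² = (4/143)/(24/1001) = 7/6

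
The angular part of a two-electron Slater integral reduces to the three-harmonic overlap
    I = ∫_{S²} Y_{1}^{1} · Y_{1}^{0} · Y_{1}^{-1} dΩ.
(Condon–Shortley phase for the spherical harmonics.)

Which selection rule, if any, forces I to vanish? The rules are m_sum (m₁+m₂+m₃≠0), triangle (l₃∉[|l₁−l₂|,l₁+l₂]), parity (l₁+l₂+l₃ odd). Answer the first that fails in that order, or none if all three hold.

parity

m₁+m₂+m₃ = 1 + 0 − 1 = 0  ✓
triangle: |1−1|=0 ≤ l₃=1 ≤ 1+1=2  ✓
parity: l₁+l₂+l₃ = 3 is odd  ✗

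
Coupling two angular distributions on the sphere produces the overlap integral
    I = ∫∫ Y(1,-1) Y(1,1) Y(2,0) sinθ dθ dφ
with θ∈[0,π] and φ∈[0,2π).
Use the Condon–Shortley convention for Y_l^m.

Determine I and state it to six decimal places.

m-sum 0 ✓  L=4 even ✓  0≤2≤2 ✓
Π(2lᵢ+1) = 3×3×5 = 45
triangle coeff Δ(1,1,2) = 1/30
Σ_t [0,0]: t=0:+1/1 = 1/1
(3j)²=2/15 [(1 1 2; 0 0 0)], sign=+1
Σ_t [0,0]: t=0:+1/4 = 1/4
(3j)²=1/30 [(1 1 2; -1 1 0)], sign=+1
⇒ 4πI² = 1/5
I = (+1)√(1/5/(4π)) = 0.12615663

0.126157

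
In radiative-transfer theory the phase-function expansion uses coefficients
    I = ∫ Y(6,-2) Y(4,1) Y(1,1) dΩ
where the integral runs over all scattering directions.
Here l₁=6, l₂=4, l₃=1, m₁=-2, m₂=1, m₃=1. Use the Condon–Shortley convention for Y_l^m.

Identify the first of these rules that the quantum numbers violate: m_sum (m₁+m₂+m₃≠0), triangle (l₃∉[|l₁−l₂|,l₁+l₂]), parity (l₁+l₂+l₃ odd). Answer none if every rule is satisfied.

triangle

azimuthal sum: -2 + 1 + 1 = 0  ✓
2 ≤ 1 ≤ 10 (triangle on l)  ✗
L = 6 + 4 + 1 = 11 (odd)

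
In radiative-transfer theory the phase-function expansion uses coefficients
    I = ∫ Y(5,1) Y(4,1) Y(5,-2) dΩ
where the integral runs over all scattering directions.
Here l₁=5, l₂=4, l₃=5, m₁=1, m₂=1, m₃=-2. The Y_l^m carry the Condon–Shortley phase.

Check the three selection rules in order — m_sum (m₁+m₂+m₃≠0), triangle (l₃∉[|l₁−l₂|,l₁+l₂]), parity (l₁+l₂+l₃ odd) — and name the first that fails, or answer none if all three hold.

none

m₁+m₂+m₃ = 1 + 1 − 2 = 0  ✓
triangle: |5−4|=1 ≤ l₃=5 ≤ 5+4=9  ✓
parity: l₁+l₂+l₃ = 14 is even  ✓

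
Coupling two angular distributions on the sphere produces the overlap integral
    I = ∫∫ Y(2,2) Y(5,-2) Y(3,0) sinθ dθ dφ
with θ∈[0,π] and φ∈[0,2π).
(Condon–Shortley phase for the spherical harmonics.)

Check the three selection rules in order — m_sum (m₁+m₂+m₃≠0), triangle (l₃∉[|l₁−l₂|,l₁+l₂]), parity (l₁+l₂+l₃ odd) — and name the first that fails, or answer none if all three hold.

none

azimuthal sum: 2 − 2 + 0 = 0  ✓
3 ≤ 3 ≤ 7 (triangle on l)  ✓
L = 2 + 5 + 3 = 10 (even)  ✓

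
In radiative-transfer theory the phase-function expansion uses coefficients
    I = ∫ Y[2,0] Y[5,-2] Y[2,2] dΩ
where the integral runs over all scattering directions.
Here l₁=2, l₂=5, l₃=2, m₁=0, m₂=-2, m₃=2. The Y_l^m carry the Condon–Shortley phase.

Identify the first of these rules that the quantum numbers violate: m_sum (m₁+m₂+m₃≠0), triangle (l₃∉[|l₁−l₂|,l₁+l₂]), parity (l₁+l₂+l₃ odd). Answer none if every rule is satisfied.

triangle

Σmᵢ = 0  ✓
l₃∈[|l₁−l₂|,l₁+l₂]=[3,7], have l₃=2  ✗
Σlᵢ = 9 ⇒ odd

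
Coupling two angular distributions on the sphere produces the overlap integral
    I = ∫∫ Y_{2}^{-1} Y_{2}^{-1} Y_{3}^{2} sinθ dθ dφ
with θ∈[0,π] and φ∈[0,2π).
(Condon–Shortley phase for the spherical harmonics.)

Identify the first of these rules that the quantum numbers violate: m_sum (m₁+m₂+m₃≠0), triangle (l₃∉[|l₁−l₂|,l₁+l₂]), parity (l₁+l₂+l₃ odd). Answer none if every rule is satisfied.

azimuthal sum: -1 − 1 + 2 = 0  ✓
0 ≤ 3 ≤ 4 (triangle on l)  ✓
L = 2 + 2 + 3 = 7 (odd)  ✗

parity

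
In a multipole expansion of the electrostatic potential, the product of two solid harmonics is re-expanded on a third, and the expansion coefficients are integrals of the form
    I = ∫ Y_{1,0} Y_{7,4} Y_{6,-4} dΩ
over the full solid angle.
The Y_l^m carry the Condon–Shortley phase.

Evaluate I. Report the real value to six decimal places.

Checks pass: Σm=0; 14 even; l₃=6∈[6,8].
(2·1+1)(2·7+1)(2·6+1) = 585
Δ: 2! 0! 12! / 15! → 1/1365
sum: t=1:−1/518400 = -1/518400
3j²(1 7 6; 0 0 0) = Δ·Π!·Σ² = 7/195  (sign -1)
sum: t=1:−1/7257600 = -1/7257600
3j²(1 7 6; 0 4 -4) = Δ·Π!·Σ² = 11/455  (sign -1)
combine: 4πI² = 585·7/195·11/455 = 33/65
take √, sign +1: I = 0.20099968

0.201000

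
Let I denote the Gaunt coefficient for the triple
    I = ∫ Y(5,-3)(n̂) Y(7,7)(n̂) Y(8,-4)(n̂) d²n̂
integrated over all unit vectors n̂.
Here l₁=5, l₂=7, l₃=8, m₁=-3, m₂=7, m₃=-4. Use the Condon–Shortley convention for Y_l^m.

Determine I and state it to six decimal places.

Checks pass: Σm=0; 20 even; l₃=8∈[2,12].
(2·5+1)(2·7+1)(2·8+1) = 2805
Δ: 4! 6! 10! / 21! → 1/814773960
sum: t=0:+1/87091200 t=1:−1/4976640 t=2:+1/2073600 t=3:−1/4976640 t=4:+1/87091200 = 1/9676800
3j²(5 7 8; 0 0 0) = Δ·Π!·Σ² = 360/46189  (sign +1)
sum: t=4:+1/4180377600 = 1/4180377600
3j²(5 7 8; -3 7 -4) = Δ·Π!·Σ² = 11/1938  (sign +1)
combine: 4πI² = 2805·360/46189·11/1938 = 9900/79781
take √, sign +1: I = 0.09937175

0.099372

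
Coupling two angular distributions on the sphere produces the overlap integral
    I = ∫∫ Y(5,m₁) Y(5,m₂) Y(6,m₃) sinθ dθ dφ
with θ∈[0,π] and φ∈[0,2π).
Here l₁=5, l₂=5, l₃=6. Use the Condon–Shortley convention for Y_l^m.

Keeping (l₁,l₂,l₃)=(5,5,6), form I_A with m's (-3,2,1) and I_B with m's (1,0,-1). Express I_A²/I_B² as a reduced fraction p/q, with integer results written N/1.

1/20

Shared (l₁,l₂,l₃)=(5,5,6): N and (l;000)² cancel in I_A²/I_B².
A: Δ = 4!·6!·6!/17! = 1/28588560; Racah Σ t=2..4: t=2:+1/345600 t=3:−1/34560 t=4:+1/41472 = -1/518400; ⇒ 3j(5 5 6; -3 2 1)² = 7/36465, sgn +1
B: Δ = 4!·6!·6!/17! = 1/28588560; Racah Σ t=0..4: t=0:+1/138240 t=1:−1/10368 t=2:+1/6912 t=3:−1/34560 t=4:+1/2073600 = 7/259200; ⇒ 3j(5 5 6; 1 0 -1)² = 28/7293, sgn -1
I_A²/I_B² = (7/36465)/(28/7293) = 1/20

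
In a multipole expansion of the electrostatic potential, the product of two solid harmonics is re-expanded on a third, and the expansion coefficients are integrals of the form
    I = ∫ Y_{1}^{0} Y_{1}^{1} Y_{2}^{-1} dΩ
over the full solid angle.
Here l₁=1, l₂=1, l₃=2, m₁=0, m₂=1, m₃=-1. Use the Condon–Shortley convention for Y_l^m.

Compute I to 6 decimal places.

-0.218510

Checks pass: Σm=0; 4 even; l₃=2∈[0,2].
(2·1+1)(2·1+1)(2·2+1) = 45
Δ: 0! 2! 2! / 5! → 1/30
sum: t=0:+1/1 = 1/1
3j²(1 1 2; 0 0 0) = Δ·Π!·Σ² = 2/15  (sign +1)
sum: t=0:+1/2 = 1/2
3j²(1 1 2; 0 1 -1) = Δ·Π!·Σ² = 1/10  (sign -1)
combine: 4πI² = 45·2/15·1/10 = 3/5
take √, sign -1: I = -0.21850969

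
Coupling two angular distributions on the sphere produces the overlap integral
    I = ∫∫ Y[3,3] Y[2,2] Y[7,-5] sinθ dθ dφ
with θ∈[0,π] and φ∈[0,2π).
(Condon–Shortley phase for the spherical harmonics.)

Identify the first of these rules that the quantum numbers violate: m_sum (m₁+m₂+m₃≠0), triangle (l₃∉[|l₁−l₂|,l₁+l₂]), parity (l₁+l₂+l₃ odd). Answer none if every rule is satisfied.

triangle

azimuthal sum: 3 + 2 − 5 = 0  ✓
1 ≤ 7 ≤ 5 (triangle on l)  ✗
L = 3 + 2 + 7 = 12 (even)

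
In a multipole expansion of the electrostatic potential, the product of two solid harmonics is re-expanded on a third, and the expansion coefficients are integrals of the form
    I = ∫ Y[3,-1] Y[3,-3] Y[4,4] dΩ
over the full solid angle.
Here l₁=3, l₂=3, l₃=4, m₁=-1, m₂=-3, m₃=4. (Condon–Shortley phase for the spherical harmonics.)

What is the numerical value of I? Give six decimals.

m-sum 0 ✓  L=10 even ✓  0≤4≤6 ✓
Π(2lᵢ+1) = 7×7×9 = 441
triangle coeff Δ(3,3,4) = 1/34650
Σ_t [0,2]: t=0:+1/72 t=1:−1/16 t=2:+1/72 = -5/144
(3j)²=2/77 [(3 3 4; 0 0 0)], sign=-1
Σ_t [0,0]: t=0:+1/1152 = 1/1152
(3j)²=1/33 [(3 3 4; -1 -3 4)], sign=+1
⇒ 4πI² = 42/121
I = (-1)√(42/121/(4π)) = -0.16619847

-0.166198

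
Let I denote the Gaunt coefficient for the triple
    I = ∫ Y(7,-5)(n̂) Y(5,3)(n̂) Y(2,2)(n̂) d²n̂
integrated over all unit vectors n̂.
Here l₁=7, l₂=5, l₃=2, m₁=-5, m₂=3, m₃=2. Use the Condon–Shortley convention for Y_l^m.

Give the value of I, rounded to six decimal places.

-0.252127

Checks pass: Σm=0; 14 even; l₃=2∈[2,12].
(2·7+1)(2·5+1)(2·2+1) = 825
Δ: 10! 4! 0! / 15! → 1/15015
sum: t=5:−1/57600 = -1/57600
3j²(7 5 2; 0 0 0) = Δ·Π!·Σ² = 21/715  (sign -1)
sum: t=8:+1/1935360 = 1/1935360
3j²(7 5 2; -5 3 2) = Δ·Π!·Σ² = 3/91  (sign +1)
combine: 4πI² = 825·21/715·3/91 = 135/169
take √, sign -1: I = -0.25212656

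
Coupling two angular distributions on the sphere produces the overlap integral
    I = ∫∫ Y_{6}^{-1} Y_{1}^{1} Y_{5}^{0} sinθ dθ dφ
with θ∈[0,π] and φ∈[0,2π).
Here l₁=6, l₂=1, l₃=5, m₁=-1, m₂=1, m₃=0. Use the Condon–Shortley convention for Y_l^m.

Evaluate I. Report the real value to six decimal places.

Rules hold: Σm=0, L=12 even, 5≤5≤7.
N = 13·3·11 = 429
Δ = 2!·10!·0!/13! = 1/858
Racah Σ t=1..1: t=1:−1/14400 = -1/14400
⇒ 3j(6 1 5; 0 0 0)² = 6/143, sgn +1
Racah Σ t=2..2: t=2:+1/28800 = 1/28800
⇒ 3j(6 1 5; -1 1 0)² = 7/286, sgn -1
4πI² = N·(3j₀)²·(3jₘ)² = 63/143
I = -1·√(0.440559/4π) = -0.18723944

-0.187239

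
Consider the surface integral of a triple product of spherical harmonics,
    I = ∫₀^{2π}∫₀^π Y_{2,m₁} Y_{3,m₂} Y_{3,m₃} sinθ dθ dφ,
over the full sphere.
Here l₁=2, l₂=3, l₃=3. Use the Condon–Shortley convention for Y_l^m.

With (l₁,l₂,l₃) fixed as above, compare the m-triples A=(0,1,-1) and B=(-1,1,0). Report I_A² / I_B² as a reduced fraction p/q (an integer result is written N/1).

9/2

Shared (l₁,l₂,l₃)=(2,3,3): N and (l;000)² cancel in I_A²/I_B².
A: Δ = 2!·2!·4!/9! = 1/3780; Racah Σ t=0..2: t=0:+1/96 t=1:−1/6 t=2:+1/16 = -3/32; ⇒ 3j(2 3 3; 0 1 -1)² = 3/140, sgn -1
B: Δ = 2!·2!·4!/9! = 1/3780; Racah Σ t=1..2: t=1:−1/12 t=2:+1/8 = 1/24; ⇒ 3j(2 3 3; -1 1 0)² = 1/210, sgn -1
I_A²/I_B² = (3/140)/(1/210) = 9/2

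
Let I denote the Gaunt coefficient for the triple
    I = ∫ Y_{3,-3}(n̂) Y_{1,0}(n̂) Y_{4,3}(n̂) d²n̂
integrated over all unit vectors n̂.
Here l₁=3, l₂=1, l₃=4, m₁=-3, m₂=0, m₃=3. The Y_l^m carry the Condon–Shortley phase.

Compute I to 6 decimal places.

-0.162868

m-sum 0 ✓  L=8 even ✓  2≤4≤4 ✓
Π(2lᵢ+1) = 7×3×9 = 189
triangle coeff Δ(3,1,4) = 1/252
Σ_t [0,0]: t=0:+1/36 = 1/36
(3j)²=4/63 [(3 1 4; 0 0 0)], sign=+1
Σ_t [0,0]: t=0:+1/720 = 1/720
(3j)²=1/36 [(3 1 4; -3 0 3)], sign=-1
⇒ 4πI² = 1/3
I = (-1)√(1/3/(4π)) = -0.16286750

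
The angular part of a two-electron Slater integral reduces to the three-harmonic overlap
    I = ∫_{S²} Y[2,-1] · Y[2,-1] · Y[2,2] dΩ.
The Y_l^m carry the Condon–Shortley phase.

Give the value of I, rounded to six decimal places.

Checks pass: Σm=0; 6 even; l₃=2∈[0,4].
(2·2+1)(2·2+1)(2·2+1) = 125
Δ: 2! 2! 2! / 7! → 1/630
sum: t=0:+1/8 t=1:−1/1 t=2:+1/8 = -3/4
3j²(2 2 2; 0 0 0) = Δ·Π!·Σ² = 2/35  (sign -1)
sum: t=1:−1/4 = -1/4
3j²(2 2 2; -1 -1 2) = Δ·Π!·Σ² = 3/35  (sign -1)
combine: 4πI² = 125·2/35·3/35 = 30/49
take √, sign +1: I = 0.22072812

0.220728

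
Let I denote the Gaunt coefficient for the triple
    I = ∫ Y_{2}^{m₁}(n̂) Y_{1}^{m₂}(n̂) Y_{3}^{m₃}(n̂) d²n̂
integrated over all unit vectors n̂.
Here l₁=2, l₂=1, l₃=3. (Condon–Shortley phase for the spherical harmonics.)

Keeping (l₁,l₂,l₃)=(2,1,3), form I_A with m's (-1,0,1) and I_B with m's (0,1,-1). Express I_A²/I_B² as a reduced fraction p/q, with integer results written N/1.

4/3

Shared (l₁,l₂,l₃)=(2,1,3): N and (l;000)² cancel in I_A²/I_B².
A: Δ = 0!·4!·2!/7! = 1/105; Racah Σ t=0..0: t=0:+1/6 = 1/6; ⇒ 3j(2 1 3; -1 0 1)² = 8/105, sgn +1
B: Δ = 0!·4!·2!/7! = 1/105; Racah Σ t=0..0: t=0:+1/8 = 1/8; ⇒ 3j(2 1 3; 0 1 -1)² = 2/35, sgn +1
I_A²/I_B² = (8/105)/(2/35) = 4/3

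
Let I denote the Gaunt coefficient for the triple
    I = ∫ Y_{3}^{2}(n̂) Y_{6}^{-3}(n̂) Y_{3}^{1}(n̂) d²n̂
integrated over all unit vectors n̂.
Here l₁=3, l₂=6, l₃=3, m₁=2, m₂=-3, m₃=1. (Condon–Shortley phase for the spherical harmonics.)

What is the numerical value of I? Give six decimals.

m-sum 0 ✓  L=12 even ✓  3≤3≤9 ✓
Π(2lᵢ+1) = 7×13×7 = 637
triangle coeff Δ(3,6,3) = 1/12012
Σ_t [3,3]: t=3:−1/1296 = -1/1296
(3j)²=100/3003 [(3 6 3; 0 0 0)], sign=+1
Σ_t [1,1]: t=1:−1/5760 = -1/5760
(3j)²=9/286 [(3 6 3; 2 -3 1)], sign=-1
⇒ 4πI² = 1050/1573
I = (-1)√(1050/1573/(4π)) = -0.23047581

-0.230476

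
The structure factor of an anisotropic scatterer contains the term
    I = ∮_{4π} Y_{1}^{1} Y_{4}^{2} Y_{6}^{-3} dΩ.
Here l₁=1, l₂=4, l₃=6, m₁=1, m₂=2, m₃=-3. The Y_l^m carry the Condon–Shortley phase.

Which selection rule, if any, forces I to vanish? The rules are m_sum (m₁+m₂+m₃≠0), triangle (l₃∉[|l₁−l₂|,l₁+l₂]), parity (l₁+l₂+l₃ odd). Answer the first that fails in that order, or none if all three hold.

azimuthal sum: 1 + 2 − 3 = 0  ✓
3 ≤ 6 ≤ 5 (triangle on l)  ✗
L = 1 + 4 + 6 = 11 (odd)

triangle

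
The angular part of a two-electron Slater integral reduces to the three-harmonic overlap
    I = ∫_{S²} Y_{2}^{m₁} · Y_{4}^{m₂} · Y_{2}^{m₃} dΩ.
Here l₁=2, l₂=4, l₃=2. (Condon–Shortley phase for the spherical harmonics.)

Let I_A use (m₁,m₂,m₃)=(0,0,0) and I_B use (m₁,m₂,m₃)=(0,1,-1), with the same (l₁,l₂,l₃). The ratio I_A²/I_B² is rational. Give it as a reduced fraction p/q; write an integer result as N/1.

6/5

Shared (l₁,l₂,l₃)=(2,4,2): N and (l;000)² cancel in I_A²/I_B².
A: Δ = 4!·0!·4!/9! = 1/630; Racah Σ t=2..2: t=2:+1/16 = 1/16; ⇒ 3j(2 4 2; 0 0 0)² = 2/35, sgn +1
B: Δ = 4!·0!·4!/9! = 1/630; Racah Σ t=2..2: t=2:+1/24 = 1/24; ⇒ 3j(2 4 2; 0 1 -1)² = 1/21, sgn -1
I_A²/I_B² = (2/35)/(1/21) = 6/5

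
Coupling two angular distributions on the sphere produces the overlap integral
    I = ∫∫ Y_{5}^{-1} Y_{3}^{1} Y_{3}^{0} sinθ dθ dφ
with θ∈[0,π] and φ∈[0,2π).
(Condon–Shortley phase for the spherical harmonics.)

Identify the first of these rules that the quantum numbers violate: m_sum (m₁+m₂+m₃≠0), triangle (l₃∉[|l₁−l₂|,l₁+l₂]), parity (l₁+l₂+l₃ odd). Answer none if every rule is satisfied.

azimuthal sum: -1 + 1 + 0 = 0  ✓
2 ≤ 3 ≤ 8 (triangle on l)  ✓
L = 5 + 3 + 3 = 11 (odd)  ✗

parity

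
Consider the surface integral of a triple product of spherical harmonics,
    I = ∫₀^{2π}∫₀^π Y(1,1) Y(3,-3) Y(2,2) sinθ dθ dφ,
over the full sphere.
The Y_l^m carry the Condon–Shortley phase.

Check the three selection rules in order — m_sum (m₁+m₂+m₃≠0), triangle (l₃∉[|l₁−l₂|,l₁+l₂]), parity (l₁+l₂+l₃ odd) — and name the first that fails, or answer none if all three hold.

none

azimuthal sum: 1 − 3 + 2 = 0  ✓
2 ≤ 2 ≤ 4 (triangle on l)  ✓
L = 1 + 3 + 2 = 6 (even)  ✓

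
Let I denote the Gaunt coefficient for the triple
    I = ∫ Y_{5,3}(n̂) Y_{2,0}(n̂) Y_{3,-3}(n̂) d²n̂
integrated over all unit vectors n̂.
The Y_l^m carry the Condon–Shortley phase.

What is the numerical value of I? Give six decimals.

-0.126792

Checks pass: Σm=0; 10 even; l₃=3∈[3,7].
(2·5+1)(2·2+1)(2·3+1) = 385
Δ: 4! 6! 0! / 11! → 1/2310
sum: t=2:+1/144 = 1/144
3j²(5 2 3; 0 0 0) = Δ·Π!·Σ² = 10/231  (sign -1)
sum: t=2:+1/2880 = 1/2880
3j²(5 2 3; 3 0 -3) = Δ·Π!·Σ² = 2/165  (sign +1)
combine: 4πI² = 385·10/231·2/165 = 20/99
take √, sign -1: I = -0.12679218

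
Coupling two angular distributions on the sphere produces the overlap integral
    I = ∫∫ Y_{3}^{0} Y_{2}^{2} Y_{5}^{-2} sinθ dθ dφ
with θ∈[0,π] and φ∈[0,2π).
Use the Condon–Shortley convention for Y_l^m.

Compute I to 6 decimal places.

m-sum 0 ✓  L=10 even ✓  1≤5≤5 ✓
Π(2lᵢ+1) = 7×5×11 = 385
triangle coeff Δ(3,2,5) = 1/2310
Σ_t [0,0]: t=0:+1/144 = 1/144
(3j)²=10/231 [(3 2 5; 0 0 0)], sign=-1
Σ_t [0,0]: t=0:+1/864 = 1/864
(3j)²=1/66 [(3 2 5; 0 2 -2)], sign=-1
⇒ 4πI² = 25/99
I = (+1)√(25/99/(4π)) = 0.14175797

0.141758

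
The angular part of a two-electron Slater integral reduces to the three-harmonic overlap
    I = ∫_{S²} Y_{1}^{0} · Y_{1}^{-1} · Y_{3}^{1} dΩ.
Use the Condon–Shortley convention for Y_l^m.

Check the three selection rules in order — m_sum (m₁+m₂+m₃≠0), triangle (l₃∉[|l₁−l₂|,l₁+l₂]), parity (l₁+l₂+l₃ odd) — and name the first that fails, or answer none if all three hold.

triangle

Σmᵢ = 0  ✓
l₃∈[|l₁−l₂|,l₁+l₂]=[0,2], have l₃=3  ✗
Σlᵢ = 5 ⇒ odd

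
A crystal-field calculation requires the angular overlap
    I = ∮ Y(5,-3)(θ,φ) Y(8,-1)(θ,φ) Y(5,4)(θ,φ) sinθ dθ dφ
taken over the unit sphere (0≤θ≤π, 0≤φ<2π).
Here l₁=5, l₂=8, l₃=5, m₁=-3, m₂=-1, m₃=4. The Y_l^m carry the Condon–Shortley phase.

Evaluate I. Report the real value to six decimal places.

0.100827

m-sum 0 ✓  L=18 even ✓  3≤5≤13 ✓
Π(2lᵢ+1) = 11×17×11 = 2057
triangle coeff Δ(5,8,5) = 1/37413090
Σ_t [3,5]: t=3:−1/1036800 t=4:+1/331776 t=5:−1/1036800 = 1/921600
(3j)²=490/46189 [(5 8 5; 0 0 0)], sign=-1
Σ_t [6,7]: t=6:+1/14515200 t=7:−1/203212800 = 13/203212800
(3j)²=104/17765 [(5 8 5; -3 -1 4)], sign=-1
⇒ 4πI² = 784/6137
I = (+1)√(784/6137/(4π)) = 0.10082658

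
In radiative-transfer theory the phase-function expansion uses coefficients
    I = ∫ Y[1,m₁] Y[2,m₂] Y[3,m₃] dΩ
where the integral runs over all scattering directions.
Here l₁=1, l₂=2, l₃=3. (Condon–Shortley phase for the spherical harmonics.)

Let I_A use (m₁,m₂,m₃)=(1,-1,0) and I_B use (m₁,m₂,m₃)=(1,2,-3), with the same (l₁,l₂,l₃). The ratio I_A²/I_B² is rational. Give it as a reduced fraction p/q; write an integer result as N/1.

1/5

l's match ⇒ only the (l;m) 3-j factors differ between A and B.
A: triangle coeff Δ(1,2,3) = 1/105; Σ_t [0,0]: t=0:+1/12 = 1/12; (3j)²=1/35 [(1 2 3; 1 -1 0)], sign=-1
B: triangle coeff Δ(1,2,3) = 1/105; Σ_t [0,0]: t=0:+1/48 = 1/48; (3j)²=1/7 [(1 2 3; 1 2 -3)], sign=+1
I_A²/I_B² = (1/35)/(1/7) = 1/5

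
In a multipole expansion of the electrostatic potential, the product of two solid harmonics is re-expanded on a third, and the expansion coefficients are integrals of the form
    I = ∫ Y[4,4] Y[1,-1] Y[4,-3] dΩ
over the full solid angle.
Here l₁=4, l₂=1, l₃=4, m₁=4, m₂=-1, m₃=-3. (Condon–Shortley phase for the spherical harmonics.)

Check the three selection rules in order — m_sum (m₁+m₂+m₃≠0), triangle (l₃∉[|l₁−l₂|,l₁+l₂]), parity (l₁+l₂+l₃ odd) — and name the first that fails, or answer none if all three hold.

azimuthal sum: 4 − 1 − 3 = 0  ✓
3 ≤ 4 ≤ 5 (triangle on l)  ✓
L = 4 + 1 + 4 = 9 (odd)  ✗

parity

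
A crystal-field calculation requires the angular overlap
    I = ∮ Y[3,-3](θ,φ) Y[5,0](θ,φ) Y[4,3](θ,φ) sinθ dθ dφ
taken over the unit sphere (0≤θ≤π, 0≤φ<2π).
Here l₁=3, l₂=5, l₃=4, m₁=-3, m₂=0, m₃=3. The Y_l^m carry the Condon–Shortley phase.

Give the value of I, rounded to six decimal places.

Checks pass: Σm=0; 12 even; l₃=4∈[2,8].
(2·3+1)(2·5+1)(2·4+1) = 693
Δ: 4! 2! 6! / 13! → 1/180180
sum: t=1:−1/576 t=2:+1/144 t=3:−1/576 = 1/288
3j²(3 5 4; 0 0 0) = Δ·Π!·Σ² = 20/1001  (sign +1)
sum: t=4:+1/5760 = 1/5760
3j²(3 5 4; -3 0 3) = Δ·Π!·Σ² = 5/572  (sign -1)
combine: 4πI² = 693·20/1001·5/572 = 225/1859
take √, sign -1: I = -0.09814013

-0.098140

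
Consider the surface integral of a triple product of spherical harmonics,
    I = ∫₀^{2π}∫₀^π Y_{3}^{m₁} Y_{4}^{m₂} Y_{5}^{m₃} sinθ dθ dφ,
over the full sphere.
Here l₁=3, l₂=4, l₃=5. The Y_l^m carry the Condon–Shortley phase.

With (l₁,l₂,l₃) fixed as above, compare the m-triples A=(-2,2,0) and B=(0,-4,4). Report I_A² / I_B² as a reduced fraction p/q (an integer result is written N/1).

Shared (l₁,l₂,l₃)=(3,4,5): N and (l;000)² cancel in I_A²/I_B².
A: Δ = 2!·4!·6!/13! = 1/180180; Racah Σ t=1..2: t=1:−1/2880 t=2:+1/576 = 1/720; ⇒ 3j(3 4 5; -2 2 0)² = 80/3003, sgn -1
B: Δ = 2!·4!·6!/13! = 1/180180; Racah Σ t=0..0: t=0:+1/8640 = 1/8640; ⇒ 3j(3 4 5; 0 -4 4)² = 28/715, sgn -1
I_A²/I_B² = (80/3003)/(28/715) = 100/147

100/147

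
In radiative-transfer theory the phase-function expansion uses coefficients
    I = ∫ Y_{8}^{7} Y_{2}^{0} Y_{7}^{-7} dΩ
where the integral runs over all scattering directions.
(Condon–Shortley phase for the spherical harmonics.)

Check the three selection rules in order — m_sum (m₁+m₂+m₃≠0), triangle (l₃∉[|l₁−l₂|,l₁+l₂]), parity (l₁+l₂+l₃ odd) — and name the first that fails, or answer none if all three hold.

azimuthal sum: 7 + 0 − 7 = 0  ✓
6 ≤ 7 ≤ 10 (triangle on l)  ✓
L = 8 + 2 + 7 = 17 (odd)  ✗

parity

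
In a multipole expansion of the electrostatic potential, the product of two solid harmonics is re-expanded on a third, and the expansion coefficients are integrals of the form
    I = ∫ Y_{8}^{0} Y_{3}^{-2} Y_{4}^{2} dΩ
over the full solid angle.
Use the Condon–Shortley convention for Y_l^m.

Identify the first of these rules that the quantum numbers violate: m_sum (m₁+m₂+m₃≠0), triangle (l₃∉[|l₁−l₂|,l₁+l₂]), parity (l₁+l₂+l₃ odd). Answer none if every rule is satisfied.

triangle

azimuthal sum: 0 − 2 + 2 = 0  ✓
5 ≤ 4 ≤ 11 (triangle on l)  ✗
L = 8 + 3 + 4 = 15 (odd)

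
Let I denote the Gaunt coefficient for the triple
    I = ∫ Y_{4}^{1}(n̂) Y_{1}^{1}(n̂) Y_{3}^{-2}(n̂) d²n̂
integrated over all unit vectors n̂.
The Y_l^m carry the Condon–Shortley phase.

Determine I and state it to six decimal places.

-0.106622

Checks pass: Σm=0; 8 even; l₃=3∈[3,5].
(2·4+1)(2·1+1)(2·3+1) = 189
Δ: 2! 6! 0! / 9! → 1/252
sum: t=1:−1/36 = -1/36
3j²(4 1 3; 0 0 0) = Δ·Π!·Σ² = 4/63  (sign +1)
sum: t=2:+1/240 = 1/240
3j²(4 1 3; 1 1 -2) = Δ·Π!·Σ² = 1/84  (sign -1)
combine: 4πI² = 189·4/63·1/84 = 1/7
take √, sign -1: I = -0.10662181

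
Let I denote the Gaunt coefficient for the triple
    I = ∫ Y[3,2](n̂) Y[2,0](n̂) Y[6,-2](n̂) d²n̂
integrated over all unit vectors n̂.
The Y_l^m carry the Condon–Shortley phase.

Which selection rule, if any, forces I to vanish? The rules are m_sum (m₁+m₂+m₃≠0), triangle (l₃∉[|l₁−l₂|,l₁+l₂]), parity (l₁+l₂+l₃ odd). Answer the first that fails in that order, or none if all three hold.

triangle

azimuthal sum: 2 + 0 − 2 = 0  ✓
1 ≤ 6 ≤ 5 (triangle on l)  ✗
L = 3 + 2 + 6 = 11 (odd)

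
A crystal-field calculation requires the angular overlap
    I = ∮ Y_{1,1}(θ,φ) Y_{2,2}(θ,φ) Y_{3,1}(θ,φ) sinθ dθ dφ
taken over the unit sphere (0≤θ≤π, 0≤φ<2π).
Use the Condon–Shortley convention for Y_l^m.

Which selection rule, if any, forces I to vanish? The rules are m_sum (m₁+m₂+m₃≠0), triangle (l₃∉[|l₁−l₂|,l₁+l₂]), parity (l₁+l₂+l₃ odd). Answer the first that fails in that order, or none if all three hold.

azimuthal sum: 1 + 2 + 1 = 4  ✗
1 ≤ 3 ≤ 3 (triangle on l)
L = 1 + 2 + 3 = 6 (even)

m_sum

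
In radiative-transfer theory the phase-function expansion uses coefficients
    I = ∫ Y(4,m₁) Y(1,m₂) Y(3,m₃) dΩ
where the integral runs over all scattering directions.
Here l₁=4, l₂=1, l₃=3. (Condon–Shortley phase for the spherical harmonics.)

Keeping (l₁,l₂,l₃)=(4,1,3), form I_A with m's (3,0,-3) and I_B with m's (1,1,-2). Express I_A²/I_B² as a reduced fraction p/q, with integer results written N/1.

l's match ⇒ only the (l;m) 3-j factors differ between A and B.
A: triangle coeff Δ(4,1,3) = 1/252; Σ_t [1,1]: t=1:−1/720 = -1/720; (3j)²=1/36 [(4 1 3; 3 0 -3)], sign=-1
B: triangle coeff Δ(4,1,3) = 1/252; Σ_t [2,2]: t=2:+1/240 = 1/240; (3j)²=1/84 [(4 1 3; 1 1 -2)], sign=-1
I_A²/I_B² = (1/36)/(1/84) = 7/3

7/3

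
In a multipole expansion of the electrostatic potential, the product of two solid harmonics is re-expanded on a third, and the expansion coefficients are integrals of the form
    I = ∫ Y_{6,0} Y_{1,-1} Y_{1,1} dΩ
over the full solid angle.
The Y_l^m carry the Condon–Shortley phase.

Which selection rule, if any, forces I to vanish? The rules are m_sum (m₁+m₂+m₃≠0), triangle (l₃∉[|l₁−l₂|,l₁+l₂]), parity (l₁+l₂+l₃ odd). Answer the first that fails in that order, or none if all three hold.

Σmᵢ = 0  ✓
l₃∈[|l₁−l₂|,l₁+l₂]=[5,7], have l₃=1  ✗
Σlᵢ = 8 ⇒ even

triangle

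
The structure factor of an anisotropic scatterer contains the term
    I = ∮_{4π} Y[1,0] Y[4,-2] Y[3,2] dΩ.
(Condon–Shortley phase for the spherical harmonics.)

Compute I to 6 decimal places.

0.213244

Rules hold: Σm=0, L=8 even, 3≤3≤5.
N = 3·9·7 = 189
Δ = 2!·0!·6!/9! = 1/252
Racah Σ t=1..1: t=1:−1/36 = -1/36
⇒ 3j(1 4 3; 0 0 0)² = 4/63, sgn +1
Racah Σ t=1..1: t=1:−1/120 = -1/120
⇒ 3j(1 4 3; 0 -2 2)² = 1/21, sgn +1
4πI² = N·(3j₀)²·(3jₘ)² = 4/7
I = +1·√(0.571429/4π) = 0.21324362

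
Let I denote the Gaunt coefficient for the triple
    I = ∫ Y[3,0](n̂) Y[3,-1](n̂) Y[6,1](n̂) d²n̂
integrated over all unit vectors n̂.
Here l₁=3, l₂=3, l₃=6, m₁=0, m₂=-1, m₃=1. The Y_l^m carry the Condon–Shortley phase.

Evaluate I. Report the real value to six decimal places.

-0.221775

Checks pass: Σm=0; 12 even; l₃=6∈[0,6].
(2·3+1)(2·3+1)(2·6+1) = 637
Δ: 0! 6! 6! / 13! → 1/12012
sum: t=0:+1/1296 = 1/1296
3j²(3 3 6; 0 0 0) = Δ·Π!·Σ² = 100/3003  (sign +1)
sum: t=0:+1/1728 = 1/1728
3j²(3 3 6; 0 -1 1) = Δ·Π!·Σ² = 25/858  (sign -1)
combine: 4πI² = 637·100/3003·25/858 = 8750/14157
take √, sign -1: I = -0.22177545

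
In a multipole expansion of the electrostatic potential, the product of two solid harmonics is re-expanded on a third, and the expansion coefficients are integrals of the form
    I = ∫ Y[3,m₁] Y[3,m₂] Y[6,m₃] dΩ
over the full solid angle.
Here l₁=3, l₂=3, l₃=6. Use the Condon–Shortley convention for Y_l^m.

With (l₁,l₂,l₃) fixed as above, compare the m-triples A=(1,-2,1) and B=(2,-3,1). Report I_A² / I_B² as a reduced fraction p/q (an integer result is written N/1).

15/1

l's match ⇒ only the (l;m) 3-j factors differ between A and B.
A: triangle coeff Δ(3,3,6) = 1/12012; Σ_t [0,0]: t=0:+1/5760 = 1/5760; (3j)²=5/572 [(3 3 6; 1 -2 1)], sign=-1
B: triangle coeff Δ(3,3,6) = 1/12012; Σ_t [0,0]: t=0:+1/86400 = 1/86400; (3j)²=1/1716 [(3 3 6; 2 -3 1)], sign=-1
I_A²/I_B² = (5/572)/(1/1716) = 15/1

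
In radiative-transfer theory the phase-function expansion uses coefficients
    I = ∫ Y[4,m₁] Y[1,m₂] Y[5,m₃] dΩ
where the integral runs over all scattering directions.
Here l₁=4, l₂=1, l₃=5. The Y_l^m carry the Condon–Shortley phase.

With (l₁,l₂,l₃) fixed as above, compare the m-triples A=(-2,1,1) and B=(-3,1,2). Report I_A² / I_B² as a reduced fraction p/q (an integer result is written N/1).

Shared (l₁,l₂,l₃)=(4,1,5): N and (l;000)² cancel in I_A²/I_B².
A: Δ = 0!·8!·2!/11! = 1/495; Racah Σ t=0..0: t=0:+1/2880 = 1/2880; ⇒ 3j(4 1 5; -2 1 1)² = 2/165, sgn +1
B: Δ = 0!·8!·2!/11! = 1/495; Racah Σ t=0..0: t=0:+1/10080 = 1/10080; ⇒ 3j(4 1 5; -3 1 2)² = 1/165, sgn -1
I_A²/I_B² = (2/165)/(1/165) = 2/1

2/1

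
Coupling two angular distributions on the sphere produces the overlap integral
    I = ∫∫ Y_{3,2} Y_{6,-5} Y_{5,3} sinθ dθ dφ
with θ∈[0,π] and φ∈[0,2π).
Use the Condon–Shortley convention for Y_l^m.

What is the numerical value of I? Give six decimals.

Rules hold: Σm=0, L=14 even, 3≤5≤9.
N = 7·13·11 = 1001
Δ = 4!·2!·8!/15! = 1/675675
Racah Σ t=1..3: t=1:−1/8640 t=2:+1/2304 t=3:−1/8640 = 7/34560
⇒ 3j(3 6 5; 0 0 0)² = 7/429, sgn -1
Racah Σ t=0..1: t=0:+1/120960 t=1:−1/483840 = 1/161280
⇒ 3j(3 6 5; 2 -5 3)² = 2/91, sgn +1
4πI² = N·(3j₀)²·(3jₘ)² = 14/39
I = -1·√(0.358974/4π) = -0.16901560

-0.169016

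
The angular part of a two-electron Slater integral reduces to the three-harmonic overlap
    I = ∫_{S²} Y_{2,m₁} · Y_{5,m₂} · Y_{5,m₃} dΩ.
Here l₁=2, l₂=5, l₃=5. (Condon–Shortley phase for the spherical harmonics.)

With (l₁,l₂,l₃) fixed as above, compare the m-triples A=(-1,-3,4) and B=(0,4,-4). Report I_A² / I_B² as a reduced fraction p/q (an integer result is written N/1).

49/12

Same 2,5,5: normalisation and zero-m 3j drop out of the ratio.
A: Δ: 2! 2! 8! / 13! → 1/38610; sum: t=1:−1/10080 t=2:+1/80640 = -1/11520; 3j²(2 5 5; -1 -3 4) = Δ·Π!·Σ² = 49/1430  (sign +1)
B: Δ: 2! 2! 8! / 13! → 1/38610; sum: t=1:−1/40320 t=2:+1/20160 = 1/40320; 3j²(2 5 5; 0 4 -4) = Δ·Π!·Σ² = 6/715  (sign -1)
I_A²/I_B² = (49/1430)/(6/715) = 49/12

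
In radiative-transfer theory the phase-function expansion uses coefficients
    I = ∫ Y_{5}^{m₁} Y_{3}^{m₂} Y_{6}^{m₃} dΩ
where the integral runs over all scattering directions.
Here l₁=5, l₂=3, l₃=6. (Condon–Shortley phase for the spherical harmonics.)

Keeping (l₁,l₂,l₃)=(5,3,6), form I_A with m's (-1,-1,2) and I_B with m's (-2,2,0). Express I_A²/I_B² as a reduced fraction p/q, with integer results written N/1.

l's match ⇒ only the (l;m) 3-j factors differ between A and B.
A: triangle coeff Δ(5,3,6) = 1/675675; Σ_t [0,2]: t=0:+1/11520 t=1:−1/4320 t=2:+1/27648 = -1/9216; (3j)²=2/143 [(5 3 6; -1 -1 2)], sign=-1
B: triangle coeff Δ(5,3,6) = 1/675675; Σ_t [1,2]: t=1:−1/34560 t=2:+1/8640 = 1/11520; (3j)²=3/143 [(5 3 6; -2 2 0)], sign=+1
I_A²/I_B² = (2/143)/(3/143) = 2/3

2/3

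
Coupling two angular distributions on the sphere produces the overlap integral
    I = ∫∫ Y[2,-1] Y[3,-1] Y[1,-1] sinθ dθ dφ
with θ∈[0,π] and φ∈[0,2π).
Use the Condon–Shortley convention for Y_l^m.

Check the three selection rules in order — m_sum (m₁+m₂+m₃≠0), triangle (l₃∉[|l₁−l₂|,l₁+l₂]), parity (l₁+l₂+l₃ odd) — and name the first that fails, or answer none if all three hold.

m_sum

Σmᵢ = -3  ✗
l₃∈[|l₁−l₂|,l₁+l₂]=[1,5], have l₃=1
Σlᵢ = 6 ⇒ even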